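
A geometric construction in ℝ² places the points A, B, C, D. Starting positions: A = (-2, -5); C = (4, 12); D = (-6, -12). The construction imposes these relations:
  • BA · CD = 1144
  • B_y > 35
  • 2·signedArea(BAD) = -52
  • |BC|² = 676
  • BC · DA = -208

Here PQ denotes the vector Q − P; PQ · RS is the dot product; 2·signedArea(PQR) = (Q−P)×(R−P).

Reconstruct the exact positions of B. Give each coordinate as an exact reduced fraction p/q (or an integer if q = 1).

1. B_x = 14  [2·signedArea(BAD) = -52 ∩ BC · DA = -208]
2. B_y = 36  [2·signedArea(BAD) = -52 ∩ BC · DA = -208]
   → B = (14, 36)

B = (14, 36)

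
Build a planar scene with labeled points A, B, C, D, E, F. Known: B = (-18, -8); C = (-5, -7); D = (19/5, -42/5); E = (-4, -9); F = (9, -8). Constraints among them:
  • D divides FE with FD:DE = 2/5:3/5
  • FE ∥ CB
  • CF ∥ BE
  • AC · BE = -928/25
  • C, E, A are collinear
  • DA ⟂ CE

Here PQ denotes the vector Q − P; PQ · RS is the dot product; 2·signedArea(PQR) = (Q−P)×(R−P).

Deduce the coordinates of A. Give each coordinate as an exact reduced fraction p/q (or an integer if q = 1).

1. A_x = -67/25  [C, E, A are collinear ∩ DA ⟂ CE]
2. A_y = -291/25  [C, E, A are collinear ∩ DA ⟂ CE]
   → A = (-67/25, -291/25)

A = (-67/25, -291/25)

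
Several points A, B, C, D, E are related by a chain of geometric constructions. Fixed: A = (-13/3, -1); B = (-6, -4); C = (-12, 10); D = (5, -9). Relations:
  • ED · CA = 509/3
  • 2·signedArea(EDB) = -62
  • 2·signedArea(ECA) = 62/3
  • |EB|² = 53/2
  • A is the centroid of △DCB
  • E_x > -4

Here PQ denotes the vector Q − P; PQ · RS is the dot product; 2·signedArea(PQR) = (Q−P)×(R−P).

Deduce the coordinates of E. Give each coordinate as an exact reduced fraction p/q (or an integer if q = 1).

E = (-7/2, 1/2)

1. E_x = -7/2  [2·signedArea(ECA) = 62/3 ∩ ED · CA = 509/3]
2. E_y = 1/2  [2·signedArea(ECA) = 62/3 ∩ ED · CA = 509/3]
   → E = (-7/2, 1/2)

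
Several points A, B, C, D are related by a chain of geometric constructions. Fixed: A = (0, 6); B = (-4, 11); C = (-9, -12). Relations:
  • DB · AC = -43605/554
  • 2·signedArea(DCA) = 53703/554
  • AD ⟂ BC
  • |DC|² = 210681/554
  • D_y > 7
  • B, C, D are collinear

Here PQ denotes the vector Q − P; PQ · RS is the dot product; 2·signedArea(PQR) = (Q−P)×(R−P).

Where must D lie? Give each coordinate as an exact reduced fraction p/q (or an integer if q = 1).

D = (-2691/554, 3909/554)

1. D_x = -2691/554  [B, C, D are collinear ∩ AD ⟂ BC]
2. D_y = 3909/554  [B, C, D are collinear ∩ AD ⟂ BC]
   → D = (-2691/554, 3909/554)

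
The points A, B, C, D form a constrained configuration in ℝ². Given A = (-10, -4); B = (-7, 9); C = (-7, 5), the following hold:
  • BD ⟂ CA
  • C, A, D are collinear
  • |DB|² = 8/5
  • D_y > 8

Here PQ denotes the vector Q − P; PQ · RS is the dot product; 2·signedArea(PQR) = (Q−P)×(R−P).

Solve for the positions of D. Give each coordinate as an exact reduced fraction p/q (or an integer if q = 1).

1. D_x = -29/5  [C, A, D are collinear ∩ BD ⟂ CA]
2. D_y = 43/5  [C, A, D are collinear ∩ BD ⟂ CA]
   → D = (-29/5, 43/5)

D = (-29/5, 43/5)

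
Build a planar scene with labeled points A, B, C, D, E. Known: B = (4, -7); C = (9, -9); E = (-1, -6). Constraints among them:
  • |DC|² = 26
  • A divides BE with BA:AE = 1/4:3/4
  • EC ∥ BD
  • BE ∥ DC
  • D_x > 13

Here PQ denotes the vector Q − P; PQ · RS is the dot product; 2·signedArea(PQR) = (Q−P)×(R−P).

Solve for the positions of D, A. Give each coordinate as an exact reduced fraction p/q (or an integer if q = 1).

A = (11/4, -27/4)
D = (14, -10)

1. D_x = 14  [BE ∥ DC ∩ EC ∥ BD]
2. D_y = -10  [BE ∥ DC ∩ EC ∥ BD]
   → D = (14, -10)
3. A_x = 11/4  [A divides BE with BA:AE = 1/4:3/4]
4. A_y = -27/4  [A divides BE with BA:AE = 1/4:3/4]
   → A = (11/4, -27/4)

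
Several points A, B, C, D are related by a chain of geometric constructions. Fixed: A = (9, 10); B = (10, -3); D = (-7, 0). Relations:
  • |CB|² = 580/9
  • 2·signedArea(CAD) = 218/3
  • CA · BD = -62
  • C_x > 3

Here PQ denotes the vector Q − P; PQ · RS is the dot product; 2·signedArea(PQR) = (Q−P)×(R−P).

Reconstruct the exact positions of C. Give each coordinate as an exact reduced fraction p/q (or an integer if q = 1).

C = (4, 7/3)

1. C_x = 4  [2·signedArea(CAD) = 218/3 ∩ CA · BD = -62]
2. C_y = 7/3  [2·signedArea(CAD) = 218/3 ∩ CA · BD = -62]
   → C = (4, 7/3)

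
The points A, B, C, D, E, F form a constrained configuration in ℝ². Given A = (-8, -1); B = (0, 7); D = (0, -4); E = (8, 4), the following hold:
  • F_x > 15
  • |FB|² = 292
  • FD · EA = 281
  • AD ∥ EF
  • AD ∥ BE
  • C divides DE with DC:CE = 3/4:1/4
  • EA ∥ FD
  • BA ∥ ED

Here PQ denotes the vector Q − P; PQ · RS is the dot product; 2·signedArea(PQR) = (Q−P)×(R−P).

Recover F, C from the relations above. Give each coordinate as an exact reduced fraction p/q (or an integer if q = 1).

C = (6, 2)
F = (16, 1)

1. F_x = 16  [EA ∥ FD ∩ AD ∥ EF]
2. F_y = 1  [EA ∥ FD ∩ AD ∥ EF]
   → F = (16, 1)
3. C_x = 6  [C divides DE with DC:CE = 3/4:1/4]
4. C_y = 2  [C divides DE with DC:CE = 3/4:1/4]
   → C = (6, 2)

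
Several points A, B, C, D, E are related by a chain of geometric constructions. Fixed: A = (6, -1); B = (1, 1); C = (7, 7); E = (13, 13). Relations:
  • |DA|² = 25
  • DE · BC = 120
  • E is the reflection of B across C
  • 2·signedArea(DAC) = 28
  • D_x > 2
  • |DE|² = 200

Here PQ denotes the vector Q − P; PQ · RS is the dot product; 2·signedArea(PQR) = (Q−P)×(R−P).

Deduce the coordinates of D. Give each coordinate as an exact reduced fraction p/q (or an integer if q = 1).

1. D_x = 3  [2·signedArea(DAC) = 28 ∩ DE · BC = 120]
2. D_y = 3  [2·signedArea(DAC) = 28 ∩ DE · BC = 120]
   → D = (3, 3)

D = (3, 3)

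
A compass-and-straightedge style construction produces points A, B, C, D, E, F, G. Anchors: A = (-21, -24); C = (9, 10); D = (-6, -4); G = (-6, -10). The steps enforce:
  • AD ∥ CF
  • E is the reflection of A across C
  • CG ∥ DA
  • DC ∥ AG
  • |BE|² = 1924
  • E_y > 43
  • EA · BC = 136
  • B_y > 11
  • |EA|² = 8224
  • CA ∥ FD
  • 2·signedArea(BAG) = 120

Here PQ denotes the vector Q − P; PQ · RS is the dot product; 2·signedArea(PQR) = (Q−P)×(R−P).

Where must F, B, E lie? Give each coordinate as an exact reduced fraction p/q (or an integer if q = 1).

B = (9, 12)
E = (39, 44)
F = (24, 30)

1. F_x = 24  [CA ∥ FD ∩ AD ∥ CF]
2. F_y = 30  [CA ∥ FD ∩ AD ∥ CF]
   → F = (24, 30)
3. E_x = 39  [E is the reflection of A across C]
4. E_y = 44  [E is the reflection of A across C]
   → E = (39, 44)
5. B_x = 9  [2·signedArea(BAG) = 120 ∩ EA · BC = 136]
6. B_y = 12  [2·signedArea(BAG) = 120 ∩ EA · BC = 136]
   → B = (9, 12)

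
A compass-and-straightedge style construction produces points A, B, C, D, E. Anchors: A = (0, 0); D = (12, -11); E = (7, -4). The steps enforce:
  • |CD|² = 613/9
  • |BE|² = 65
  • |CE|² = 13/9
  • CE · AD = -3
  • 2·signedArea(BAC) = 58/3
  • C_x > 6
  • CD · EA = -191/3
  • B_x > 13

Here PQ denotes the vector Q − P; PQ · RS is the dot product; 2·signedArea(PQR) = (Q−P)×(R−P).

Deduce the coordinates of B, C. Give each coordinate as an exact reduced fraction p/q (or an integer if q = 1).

1. C_x = 19/3  [CE · AD = -3 ∩ CD · EA = -191/3]
2. C_y = -5  [CE · AD = -3 ∩ CD · EA = -191/3]
   → C = (19/3, -5)
3. B_x = 14  [line 5·x + 19/3·y + -58/3 = 0 ∩ |BE|² = 65]
4. B_y = -8  [line 5·x + 19/3·y + -58/3 = 0 ∩ |BE|² = 65]
   → B = (14, -8)

B = (14, -8)
C = (19/3, -5)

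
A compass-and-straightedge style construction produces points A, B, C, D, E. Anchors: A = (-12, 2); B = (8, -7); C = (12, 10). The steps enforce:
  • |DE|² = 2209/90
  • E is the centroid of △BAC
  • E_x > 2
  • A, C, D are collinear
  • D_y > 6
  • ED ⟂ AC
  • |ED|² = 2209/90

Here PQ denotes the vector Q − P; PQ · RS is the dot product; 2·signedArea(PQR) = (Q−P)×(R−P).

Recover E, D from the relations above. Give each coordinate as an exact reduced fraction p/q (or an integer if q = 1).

D = (11/10, 191/30)
E = (8/3, 5/3)

1. E_x = 8/3  [E is the centroid of △BAC]
2. E_y = 5/3  [E is the centroid of △BAC]
   → E = (8/3, 5/3)
3. D_x = 11/10  [A, C, D are collinear ∩ ED ⟂ AC]
4. D_y = 191/30  [A, C, D are collinear ∩ ED ⟂ AC]
   → D = (11/10, 191/30)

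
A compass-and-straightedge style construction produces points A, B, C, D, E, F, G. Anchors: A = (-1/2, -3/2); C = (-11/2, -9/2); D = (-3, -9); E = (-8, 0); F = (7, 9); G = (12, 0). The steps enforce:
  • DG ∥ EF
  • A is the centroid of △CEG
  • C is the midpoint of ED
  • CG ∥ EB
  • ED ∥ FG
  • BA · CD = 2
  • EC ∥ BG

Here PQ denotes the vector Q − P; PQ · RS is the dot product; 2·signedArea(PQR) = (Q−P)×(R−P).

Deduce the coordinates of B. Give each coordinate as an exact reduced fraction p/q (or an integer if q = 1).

B = (19/2, 9/2)

1. B_x = 19/2  [EC ∥ BG ∩ CG ∥ EB]
2. B_y = 9/2  [EC ∥ BG ∩ CG ∥ EB]
   → B = (19/2, 9/2)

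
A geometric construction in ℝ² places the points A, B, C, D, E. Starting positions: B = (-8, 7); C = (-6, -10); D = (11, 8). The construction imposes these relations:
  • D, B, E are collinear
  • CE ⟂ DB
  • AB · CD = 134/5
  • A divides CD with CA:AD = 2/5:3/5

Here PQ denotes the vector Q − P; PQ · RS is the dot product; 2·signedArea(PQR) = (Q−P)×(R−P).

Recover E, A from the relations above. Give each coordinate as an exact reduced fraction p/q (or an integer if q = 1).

A = (4/5, -14/5)
E = (-2497/362, 2555/362)

1. E_x = -2497/362  [D, B, E are collinear ∩ CE ⟂ DB]
2. E_y = 2555/362  [D, B, E are collinear ∩ CE ⟂ DB]
   → E = (-2497/362, 2555/362)
3. A_x = 4/5  [A divides CD with CA:AD = 2/5:3/5]
4. A_y = -14/5  [A divides CD with CA:AD = 2/5:3/5]
   → A = (4/5, -14/5)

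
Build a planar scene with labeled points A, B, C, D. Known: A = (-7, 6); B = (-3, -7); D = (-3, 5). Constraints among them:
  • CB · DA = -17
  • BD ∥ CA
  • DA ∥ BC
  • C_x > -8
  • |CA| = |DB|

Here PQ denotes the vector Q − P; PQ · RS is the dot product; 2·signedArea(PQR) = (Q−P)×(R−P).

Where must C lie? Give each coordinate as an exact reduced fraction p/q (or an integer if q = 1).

C = (-7, -6)

1. C_x = -7  [BD ∥ CA ∩ DA ∥ BC]
2. C_y = -6  [BD ∥ CA ∩ DA ∥ BC]
   → C = (-7, -6)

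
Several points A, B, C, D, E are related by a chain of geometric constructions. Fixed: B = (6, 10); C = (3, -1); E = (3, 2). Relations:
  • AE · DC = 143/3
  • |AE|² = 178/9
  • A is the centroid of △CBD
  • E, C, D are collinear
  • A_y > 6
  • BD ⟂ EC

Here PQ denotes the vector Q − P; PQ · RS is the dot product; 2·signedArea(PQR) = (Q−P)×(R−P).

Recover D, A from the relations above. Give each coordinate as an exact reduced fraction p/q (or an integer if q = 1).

A = (4, 19/3)
D = (3, 10)

1. D_x = 3  [E, C, D are collinear ∩ BD ⟂ EC]
2. D_y = 10  [E, C, D are collinear ∩ BD ⟂ EC]
   → D = (3, 10)
3. A_x = 4  [A is the centroid of △CBD]
4. A_y = 19/3  [A is the centroid of △CBD]
   → A = (4, 19/3)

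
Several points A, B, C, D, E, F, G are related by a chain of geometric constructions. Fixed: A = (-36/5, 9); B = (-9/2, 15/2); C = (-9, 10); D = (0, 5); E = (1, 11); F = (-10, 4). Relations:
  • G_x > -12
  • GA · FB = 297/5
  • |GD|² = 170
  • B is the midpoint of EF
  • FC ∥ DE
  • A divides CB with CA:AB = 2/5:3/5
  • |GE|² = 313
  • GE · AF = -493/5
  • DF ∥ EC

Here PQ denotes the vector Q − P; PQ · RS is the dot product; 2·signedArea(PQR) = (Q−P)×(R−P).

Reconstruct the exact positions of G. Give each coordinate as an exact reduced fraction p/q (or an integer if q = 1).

G = (-11, -2)

1. G_x = -11  [GE · AF = -493/5 ∩ GA · FB = 297/5]
2. G_y = -2  [GE · AF = -493/5 ∩ GA · FB = 297/5]
   → G = (-11, -2)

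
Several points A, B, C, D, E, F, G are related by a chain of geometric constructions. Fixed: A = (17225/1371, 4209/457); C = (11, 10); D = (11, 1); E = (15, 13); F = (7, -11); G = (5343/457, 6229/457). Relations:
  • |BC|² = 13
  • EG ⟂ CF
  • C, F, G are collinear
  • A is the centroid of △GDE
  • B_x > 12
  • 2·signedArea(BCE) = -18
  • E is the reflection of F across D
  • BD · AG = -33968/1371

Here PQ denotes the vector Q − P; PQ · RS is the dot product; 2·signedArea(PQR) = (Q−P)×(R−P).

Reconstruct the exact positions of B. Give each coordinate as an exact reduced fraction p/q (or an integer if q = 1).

1. B_x = 13  [2·signedArea(BCE) = -18 ∩ BD · AG = -33968/1371]
2. B_y = 7  [2·signedArea(BCE) = -18 ∩ BD · AG = -33968/1371]
   → B = (13, 7)

B = (13, 7)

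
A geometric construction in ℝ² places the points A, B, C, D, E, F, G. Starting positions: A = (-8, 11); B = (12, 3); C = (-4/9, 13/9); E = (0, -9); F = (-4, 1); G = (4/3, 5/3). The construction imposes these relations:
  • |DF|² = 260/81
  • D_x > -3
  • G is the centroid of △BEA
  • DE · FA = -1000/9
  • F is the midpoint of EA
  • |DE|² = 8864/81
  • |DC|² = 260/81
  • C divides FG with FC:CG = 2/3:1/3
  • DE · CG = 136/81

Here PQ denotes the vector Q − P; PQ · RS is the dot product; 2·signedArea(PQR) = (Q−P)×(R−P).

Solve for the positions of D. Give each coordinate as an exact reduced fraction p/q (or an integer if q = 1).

1. D_x = -20/9  [DE · FA = -1000/9 ∩ DE · CG = 136/81]
2. D_y = 11/9  [DE · FA = -1000/9 ∩ DE · CG = 136/81]
   → D = (-20/9, 11/9)

D = (-20/9, 11/9)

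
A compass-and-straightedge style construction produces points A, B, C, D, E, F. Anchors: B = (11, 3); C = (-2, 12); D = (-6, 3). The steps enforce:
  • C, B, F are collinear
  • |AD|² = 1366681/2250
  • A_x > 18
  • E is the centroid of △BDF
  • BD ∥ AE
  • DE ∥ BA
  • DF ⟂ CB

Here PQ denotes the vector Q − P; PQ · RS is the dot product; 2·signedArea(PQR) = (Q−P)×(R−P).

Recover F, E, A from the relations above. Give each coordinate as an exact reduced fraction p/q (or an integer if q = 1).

1. F_x = -123/250  [C, B, F are collinear ∩ DF ⟂ CB]
2. F_y = 2739/250  [C, B, F are collinear ∩ DF ⟂ CB]
   → F = (-123/250, 2739/250)
3. E_x = 1127/750  [E is the centroid of △BDF]
4. E_y = 1413/250  [E is the centroid of △BDF]
   → E = (1127/750, 1413/250)
5. A_x = 13877/750  [BD ∥ AE ∩ DE ∥ BA]
6. A_y = 1413/250  [BD ∥ AE ∩ DE ∥ BA]
   → A = (13877/750, 1413/250)

A = (13877/750, 1413/250)
E = (1127/750, 1413/250)
F = (-123/250, 2739/250)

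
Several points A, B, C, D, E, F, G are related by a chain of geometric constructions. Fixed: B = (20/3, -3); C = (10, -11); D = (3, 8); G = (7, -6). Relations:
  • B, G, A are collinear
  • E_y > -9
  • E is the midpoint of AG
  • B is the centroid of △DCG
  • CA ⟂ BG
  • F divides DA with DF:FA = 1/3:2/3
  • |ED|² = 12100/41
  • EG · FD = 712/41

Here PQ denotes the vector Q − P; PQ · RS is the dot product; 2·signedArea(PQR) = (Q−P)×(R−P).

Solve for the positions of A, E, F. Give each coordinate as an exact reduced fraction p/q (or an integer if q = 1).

A = (311/41, -462/41)
E = (299/41, -354/41)
F = (557/123, 194/123)

1. A_x = 311/41  [B, G, A are collinear ∩ CA ⟂ BG]
2. A_y = -462/41  [B, G, A are collinear ∩ CA ⟂ BG]
   → A = (311/41, -462/41)
3. E_x = 299/41  [E is the midpoint of AG]
4. E_y = -354/41  [E is the midpoint of AG]
   → E = (299/41, -354/41)
5. F_x = 557/123  [F divides DA with DF:FA = 1/3:2/3]
6. F_y = 194/123  [F divides DA with DF:FA = 1/3:2/3]
   → F = (557/123, 194/123)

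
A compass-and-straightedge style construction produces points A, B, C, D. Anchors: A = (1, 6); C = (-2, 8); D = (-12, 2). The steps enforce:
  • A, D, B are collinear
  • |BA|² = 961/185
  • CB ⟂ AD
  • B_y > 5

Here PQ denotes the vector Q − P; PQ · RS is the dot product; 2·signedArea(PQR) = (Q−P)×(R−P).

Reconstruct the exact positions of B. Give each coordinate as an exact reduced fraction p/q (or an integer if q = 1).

B = (-218/185, 986/185)

1. B_x = -218/185  [A, D, B are collinear ∩ CB ⟂ AD]
2. B_y = 986/185  [A, D, B are collinear ∩ CB ⟂ AD]
   → B = (-218/185, 986/185)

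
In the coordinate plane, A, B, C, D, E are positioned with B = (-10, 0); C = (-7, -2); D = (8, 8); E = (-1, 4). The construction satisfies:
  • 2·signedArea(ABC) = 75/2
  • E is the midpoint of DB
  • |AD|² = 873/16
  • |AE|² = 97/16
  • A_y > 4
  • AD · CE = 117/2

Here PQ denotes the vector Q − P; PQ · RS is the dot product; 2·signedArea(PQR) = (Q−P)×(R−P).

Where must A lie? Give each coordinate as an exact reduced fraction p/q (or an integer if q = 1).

1. A_x = 5/4  [AD · CE = 117/2 ∩ 2·signedArea(ABC) = 75/2]
2. A_y = 5  [AD · CE = 117/2 ∩ 2·signedArea(ABC) = 75/2]
   → A = (5/4, 5)

A = (5/4, 5)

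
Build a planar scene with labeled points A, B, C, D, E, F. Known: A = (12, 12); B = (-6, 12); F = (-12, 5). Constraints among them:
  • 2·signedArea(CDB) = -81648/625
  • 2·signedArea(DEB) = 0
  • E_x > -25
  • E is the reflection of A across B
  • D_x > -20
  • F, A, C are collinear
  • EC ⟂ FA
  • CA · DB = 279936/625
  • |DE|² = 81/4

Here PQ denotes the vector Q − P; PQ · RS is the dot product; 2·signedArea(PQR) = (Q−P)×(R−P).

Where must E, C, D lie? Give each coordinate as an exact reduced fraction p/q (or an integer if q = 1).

C = (-13236/625, 1452/625)
D = (-39/2, 12)
E = (-24, 12)

1. E_x = -24  [E is the reflection of A across B]
2. E_y = 12  [E is the reflection of A across B]
   → E = (-24, 12)
3. C_x = -13236/625  [F, A, C are collinear ∩ EC ⟂ FA]
4. C_y = 1452/625  [F, A, C are collinear ∩ EC ⟂ FA]
   → C = (-13236/625, 1452/625)
5. D_x = -39/2  [2·signedArea(DEB) = 0 ∩ 2·signedArea(CDB) = -81648/625]
6. D_y = 12  [2·signedArea(DEB) = 0 ∩ 2·signedArea(CDB) = -81648/625]
   → D = (-39/2, 12)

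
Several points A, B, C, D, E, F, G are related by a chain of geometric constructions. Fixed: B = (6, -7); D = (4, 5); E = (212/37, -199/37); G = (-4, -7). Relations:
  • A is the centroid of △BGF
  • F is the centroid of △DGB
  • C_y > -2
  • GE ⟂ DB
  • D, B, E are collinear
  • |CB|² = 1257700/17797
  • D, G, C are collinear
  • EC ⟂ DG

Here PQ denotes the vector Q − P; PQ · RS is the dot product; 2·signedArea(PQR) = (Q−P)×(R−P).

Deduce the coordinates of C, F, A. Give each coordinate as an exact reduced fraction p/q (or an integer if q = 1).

A = (4/3, -17/3)
C = (-124/481, -667/481)
F = (2, -3)

1. C_x = -124/481  [D, G, C are collinear ∩ EC ⟂ DG]
2. C_y = -667/481  [D, G, C are collinear ∩ EC ⟂ DG]
   → C = (-124/481, -667/481)
3. F_x = 2  [F is the centroid of △DGB]
4. F_y = -3  [F is the centroid of △DGB]
   → F = (2, -3)
5. A_x = 4/3  [A is the centroid of △BGF]
6. A_y = -17/3  [A is the centroid of △BGF]
   → A = (4/3, -17/3)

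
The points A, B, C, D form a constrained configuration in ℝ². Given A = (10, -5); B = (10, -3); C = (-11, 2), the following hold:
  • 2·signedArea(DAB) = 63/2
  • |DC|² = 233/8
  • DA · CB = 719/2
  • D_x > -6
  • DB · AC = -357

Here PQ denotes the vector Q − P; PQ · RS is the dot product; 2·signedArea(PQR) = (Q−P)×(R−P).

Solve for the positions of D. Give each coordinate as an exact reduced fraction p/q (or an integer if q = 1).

D = (-23/4, 3/4)

1. D_x = -23/4  [DB · AC = -357 ∩ DA · CB = 719/2]
2. D_y = 3/4  [DB · AC = -357 ∩ DA · CB = 719/2]
   → D = (-23/4, 3/4)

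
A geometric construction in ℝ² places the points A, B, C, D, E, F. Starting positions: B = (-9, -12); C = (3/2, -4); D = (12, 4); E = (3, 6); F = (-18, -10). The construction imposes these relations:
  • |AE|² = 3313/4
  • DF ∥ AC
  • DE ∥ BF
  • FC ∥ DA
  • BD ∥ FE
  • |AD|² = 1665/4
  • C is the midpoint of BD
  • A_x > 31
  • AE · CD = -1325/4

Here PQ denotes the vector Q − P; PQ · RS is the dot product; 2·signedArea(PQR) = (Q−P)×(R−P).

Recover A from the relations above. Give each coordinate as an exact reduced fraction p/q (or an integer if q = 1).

A = (63/2, 10)

1. A_x = 63/2  [DF ∥ AC ∩ FC ∥ DA]
2. A_y = 10  [DF ∥ AC ∩ FC ∥ DA]
   → A = (63/2, 10)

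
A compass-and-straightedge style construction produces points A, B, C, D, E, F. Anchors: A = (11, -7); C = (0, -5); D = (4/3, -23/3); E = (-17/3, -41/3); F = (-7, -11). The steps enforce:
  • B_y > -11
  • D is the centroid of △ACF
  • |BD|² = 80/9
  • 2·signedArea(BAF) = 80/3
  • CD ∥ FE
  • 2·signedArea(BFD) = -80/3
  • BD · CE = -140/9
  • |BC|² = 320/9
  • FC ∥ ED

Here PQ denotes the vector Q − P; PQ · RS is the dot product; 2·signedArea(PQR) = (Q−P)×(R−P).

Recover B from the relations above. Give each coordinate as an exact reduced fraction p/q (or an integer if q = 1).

B = (8/3, -31/3)

1. B_x = 8/3  [2·signedArea(BFD) = -80/3 ∩ BD · CE = -140/9]
2. B_y = -31/3  [2·signedArea(BFD) = -80/3 ∩ BD · CE = -140/9]
   → B = (8/3, -31/3)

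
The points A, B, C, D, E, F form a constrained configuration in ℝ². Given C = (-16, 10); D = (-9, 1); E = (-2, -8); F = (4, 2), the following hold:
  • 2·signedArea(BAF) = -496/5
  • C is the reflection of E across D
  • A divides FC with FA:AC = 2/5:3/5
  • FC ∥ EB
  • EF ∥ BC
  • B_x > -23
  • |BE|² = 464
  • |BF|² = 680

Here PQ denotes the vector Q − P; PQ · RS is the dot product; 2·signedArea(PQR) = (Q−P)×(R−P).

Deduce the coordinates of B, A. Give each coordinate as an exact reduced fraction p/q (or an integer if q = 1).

A = (-4, 26/5)
B = (-22, 0)

1. B_x = -22  [EF ∥ BC ∩ FC ∥ EB]
2. B_y = 0  [EF ∥ BC ∩ FC ∥ EB]
   → B = (-22, 0)
3. A_x = -4  [A divides FC with FA:AC = 2/5:3/5]
4. A_y = 26/5  [A divides FC with FA:AC = 2/5:3/5]
   → A = (-4, 26/5)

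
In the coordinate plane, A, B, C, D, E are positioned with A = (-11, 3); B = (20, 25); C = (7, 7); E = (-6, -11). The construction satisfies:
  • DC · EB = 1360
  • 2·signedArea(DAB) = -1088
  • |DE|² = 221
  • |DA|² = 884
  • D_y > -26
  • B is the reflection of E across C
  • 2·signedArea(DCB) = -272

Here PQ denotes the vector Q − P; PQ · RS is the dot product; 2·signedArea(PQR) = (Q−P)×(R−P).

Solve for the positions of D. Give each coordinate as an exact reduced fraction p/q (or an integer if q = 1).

1. D_x = -1  [DC · EB = 1360 ∩ 2·signedArea(DCB) = -272]
2. D_y = -25  [DC · EB = 1360 ∩ 2·signedArea(DCB) = -272]
   → D = (-1, -25)

D = (-1, -25)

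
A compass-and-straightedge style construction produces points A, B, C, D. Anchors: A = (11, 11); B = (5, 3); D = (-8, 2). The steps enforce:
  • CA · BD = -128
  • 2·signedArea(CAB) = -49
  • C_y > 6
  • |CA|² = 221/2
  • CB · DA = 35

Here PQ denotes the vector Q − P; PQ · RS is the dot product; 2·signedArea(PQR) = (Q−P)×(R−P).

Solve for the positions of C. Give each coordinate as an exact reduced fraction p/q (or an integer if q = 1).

1. C_x = 3/2  [CB · DA = 35 ∩ CA · BD = -128]
2. C_y = 13/2  [CB · DA = 35 ∩ CA · BD = -128]
   → C = (3/2, 13/2)

C = (3/2, 13/2)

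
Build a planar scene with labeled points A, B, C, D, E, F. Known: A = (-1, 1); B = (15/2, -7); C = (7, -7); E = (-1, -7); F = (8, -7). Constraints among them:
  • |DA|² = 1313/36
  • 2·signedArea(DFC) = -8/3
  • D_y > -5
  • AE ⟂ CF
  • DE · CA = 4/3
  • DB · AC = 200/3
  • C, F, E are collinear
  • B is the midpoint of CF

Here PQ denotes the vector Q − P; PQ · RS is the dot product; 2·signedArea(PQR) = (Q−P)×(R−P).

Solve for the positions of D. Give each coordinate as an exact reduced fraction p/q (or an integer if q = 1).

1. D_x = 11/6  [DB · AC = 200/3 ∩ 2·signedArea(DFC) = -8/3]
2. D_y = -13/3  [DB · AC = 200/3 ∩ 2·signedArea(DFC) = -8/3]
   → D = (11/6, -13/3)

D = (11/6, -13/3)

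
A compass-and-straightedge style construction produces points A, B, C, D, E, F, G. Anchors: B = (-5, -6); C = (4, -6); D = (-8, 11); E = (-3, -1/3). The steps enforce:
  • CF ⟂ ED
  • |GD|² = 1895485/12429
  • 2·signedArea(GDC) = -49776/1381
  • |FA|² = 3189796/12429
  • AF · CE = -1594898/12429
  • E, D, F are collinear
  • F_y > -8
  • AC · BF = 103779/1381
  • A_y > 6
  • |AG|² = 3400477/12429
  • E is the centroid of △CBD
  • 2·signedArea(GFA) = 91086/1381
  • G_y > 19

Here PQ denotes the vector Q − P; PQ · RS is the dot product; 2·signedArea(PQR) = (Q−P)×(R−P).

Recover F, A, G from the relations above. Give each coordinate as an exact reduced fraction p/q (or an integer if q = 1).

A = (-8608/1381, 28981/4143)
F = (322/1381, -10581/1381)
G = (-22740/1381, 82820/4143)

1. F_x = 322/1381  [E, D, F are collinear ∩ CF ⟂ ED]
2. F_y = -10581/1381  [E, D, F are collinear ∩ CF ⟂ ED]
   → F = (322/1381, -10581/1381)
3. A_x = -8608/1381  [AC · BF = 103779/1381 ∩ AF · CE = -1594898/12429]
4. A_y = 28981/4143  [AC · BF = 103779/1381 ∩ AF · CE = -1594898/12429]
   → A = (-8608/1381, 28981/4143)
5. G_x = -22740/1381  [2·signedArea(GFA) = 91086/1381 ∩ 2·signedArea(GDC) = -49776/1381]
6. G_y = 82820/4143  [2·signedArea(GFA) = 91086/1381 ∩ 2·signedArea(GDC) = -49776/1381]
   → G = (-22740/1381, 82820/4143)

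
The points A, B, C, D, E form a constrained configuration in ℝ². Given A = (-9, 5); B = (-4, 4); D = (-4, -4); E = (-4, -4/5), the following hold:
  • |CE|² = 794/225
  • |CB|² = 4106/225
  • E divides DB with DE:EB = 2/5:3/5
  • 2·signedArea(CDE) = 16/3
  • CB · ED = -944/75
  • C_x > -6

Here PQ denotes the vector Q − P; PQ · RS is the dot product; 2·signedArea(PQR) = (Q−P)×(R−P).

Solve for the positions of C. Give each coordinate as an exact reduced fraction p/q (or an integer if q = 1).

C = (-17/3, 1/15)

1. C_x = -17/3  [2·signedArea(CDE) = 16/3 ∩ CB · ED = -944/75]
2. C_y = 1/15  [2·signedArea(CDE) = 16/3 ∩ CB · ED = -944/75]
   → C = (-17/3, 1/15)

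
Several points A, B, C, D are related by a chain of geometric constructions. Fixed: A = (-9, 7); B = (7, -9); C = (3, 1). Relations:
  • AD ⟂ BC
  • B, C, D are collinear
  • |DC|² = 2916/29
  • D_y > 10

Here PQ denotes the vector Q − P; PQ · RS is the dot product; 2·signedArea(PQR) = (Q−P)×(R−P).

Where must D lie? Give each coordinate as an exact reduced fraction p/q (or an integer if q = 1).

D = (-21/29, 299/29)

1. D_x = -21/29  [B, C, D are collinear ∩ AD ⟂ BC]
2. D_y = 299/29  [B, C, D are collinear ∩ AD ⟂ BC]
   → D = (-21/29, 299/29)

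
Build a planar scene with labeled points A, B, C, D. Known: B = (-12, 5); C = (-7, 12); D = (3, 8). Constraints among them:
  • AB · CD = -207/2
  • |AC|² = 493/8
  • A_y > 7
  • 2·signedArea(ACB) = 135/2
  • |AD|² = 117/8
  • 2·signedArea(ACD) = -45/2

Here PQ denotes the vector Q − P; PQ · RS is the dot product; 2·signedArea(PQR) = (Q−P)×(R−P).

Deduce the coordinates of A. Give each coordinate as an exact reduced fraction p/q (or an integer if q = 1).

A = (-3/4, 29/4)

1. A_x = -3/4  [2·signedArea(ACB) = 135/2 ∩ 2·signedArea(ACD) = -45/2]
2. A_y = 29/4  [2·signedArea(ACB) = 135/2 ∩ 2·signedArea(ACD) = -45/2]
   → A = (-3/4, 29/4)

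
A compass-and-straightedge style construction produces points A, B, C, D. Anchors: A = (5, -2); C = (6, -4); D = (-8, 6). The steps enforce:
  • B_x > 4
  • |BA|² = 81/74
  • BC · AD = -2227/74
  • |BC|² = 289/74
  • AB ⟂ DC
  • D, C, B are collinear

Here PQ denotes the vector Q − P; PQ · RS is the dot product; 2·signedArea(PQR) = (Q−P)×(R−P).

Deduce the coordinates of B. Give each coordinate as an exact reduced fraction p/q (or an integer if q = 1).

1. B_x = 325/74  [D, C, B are collinear ∩ AB ⟂ DC]
2. B_y = -211/74  [D, C, B are collinear ∩ AB ⟂ DC]
   → B = (325/74, -211/74)

B = (325/74, -211/74)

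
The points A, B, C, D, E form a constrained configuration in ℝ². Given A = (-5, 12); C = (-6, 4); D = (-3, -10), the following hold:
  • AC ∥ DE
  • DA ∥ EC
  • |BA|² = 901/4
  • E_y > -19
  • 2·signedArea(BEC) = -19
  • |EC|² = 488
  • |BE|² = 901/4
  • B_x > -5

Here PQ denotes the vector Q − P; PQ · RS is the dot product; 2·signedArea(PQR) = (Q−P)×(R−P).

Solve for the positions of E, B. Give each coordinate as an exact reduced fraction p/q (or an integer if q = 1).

1. E_x = -4  [DA ∥ EC ∩ AC ∥ DE]
2. E_y = -18  [DA ∥ EC ∩ AC ∥ DE]
   → E = (-4, -18)
3. B_x = -9/2  [line -22·x + -2·y + -105 = 0 ∩ |BA|² = 901/4]
4. B_y = -3  [line -22·x + -2·y + -105 = 0 ∩ |BA|² = 901/4]
   → B = (-9/2, -3)

B = (-9/2, -3)
E = (-4, -18)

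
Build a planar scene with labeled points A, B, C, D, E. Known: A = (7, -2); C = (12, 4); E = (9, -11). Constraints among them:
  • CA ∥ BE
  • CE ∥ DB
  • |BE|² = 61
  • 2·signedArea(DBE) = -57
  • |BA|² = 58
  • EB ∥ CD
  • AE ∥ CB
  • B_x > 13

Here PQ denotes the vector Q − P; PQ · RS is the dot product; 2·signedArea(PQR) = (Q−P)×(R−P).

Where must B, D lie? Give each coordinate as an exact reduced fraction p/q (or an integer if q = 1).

B = (14, -5)
D = (17, 10)

1. B_x = 14  [CA ∥ BE ∩ AE ∥ CB]
2. B_y = -5  [CA ∥ BE ∩ AE ∥ CB]
   → B = (14, -5)
3. D_x = 17  [CE ∥ DB ∩ EB ∥ CD]
4. D_y = 10  [CE ∥ DB ∩ EB ∥ CD]
   → D = (17, 10)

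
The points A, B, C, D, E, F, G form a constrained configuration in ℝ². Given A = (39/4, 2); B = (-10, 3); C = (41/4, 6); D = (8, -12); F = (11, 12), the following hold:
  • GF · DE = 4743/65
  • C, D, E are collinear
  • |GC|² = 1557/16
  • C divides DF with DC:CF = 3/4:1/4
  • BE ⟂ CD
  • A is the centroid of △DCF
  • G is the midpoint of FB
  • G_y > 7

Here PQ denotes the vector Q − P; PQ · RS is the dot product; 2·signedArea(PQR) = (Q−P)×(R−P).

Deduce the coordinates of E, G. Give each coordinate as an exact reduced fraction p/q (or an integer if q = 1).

1. E_x = 622/65  [C, D, E are collinear ∩ BE ⟂ CD]
2. E_y = 36/65  [C, D, E are collinear ∩ BE ⟂ CD]
   → E = (622/65, 36/65)
3. G_x = 1/2  [G is the midpoint of FB]
4. G_y = 15/2  [G is the midpoint of FB]
   → G = (1/2, 15/2)

E = (622/65, 36/65)
G = (1/2, 15/2)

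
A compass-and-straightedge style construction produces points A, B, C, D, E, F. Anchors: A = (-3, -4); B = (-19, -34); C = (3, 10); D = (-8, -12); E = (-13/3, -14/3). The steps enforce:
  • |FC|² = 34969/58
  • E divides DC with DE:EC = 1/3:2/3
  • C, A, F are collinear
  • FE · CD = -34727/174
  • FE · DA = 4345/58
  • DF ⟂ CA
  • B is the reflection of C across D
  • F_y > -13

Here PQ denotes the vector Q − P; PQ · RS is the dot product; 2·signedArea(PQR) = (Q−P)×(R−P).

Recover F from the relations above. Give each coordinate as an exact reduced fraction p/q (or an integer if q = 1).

F = (-387/58, -729/58)

1. F_x = -387/58  [C, A, F are collinear ∩ DF ⟂ CA]
2. F_y = -729/58  [C, A, F are collinear ∩ DF ⟂ CA]
   → F = (-387/58, -729/58)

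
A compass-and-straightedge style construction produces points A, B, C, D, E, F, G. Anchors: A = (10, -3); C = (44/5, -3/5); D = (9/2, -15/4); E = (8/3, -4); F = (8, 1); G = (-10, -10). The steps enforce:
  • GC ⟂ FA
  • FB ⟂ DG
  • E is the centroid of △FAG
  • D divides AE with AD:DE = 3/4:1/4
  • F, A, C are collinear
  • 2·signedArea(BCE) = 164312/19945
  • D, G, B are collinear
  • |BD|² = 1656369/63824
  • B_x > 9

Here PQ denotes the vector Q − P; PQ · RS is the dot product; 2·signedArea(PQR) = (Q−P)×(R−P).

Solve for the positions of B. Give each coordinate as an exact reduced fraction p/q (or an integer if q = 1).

1. B_x = 36612/3989  [D, G, B are collinear ∩ FB ⟂ DG]
2. B_y = -6915/3989  [D, G, B are collinear ∩ FB ⟂ DG]
   → B = (36612/3989, -6915/3989)

B = (36612/3989, -6915/3989)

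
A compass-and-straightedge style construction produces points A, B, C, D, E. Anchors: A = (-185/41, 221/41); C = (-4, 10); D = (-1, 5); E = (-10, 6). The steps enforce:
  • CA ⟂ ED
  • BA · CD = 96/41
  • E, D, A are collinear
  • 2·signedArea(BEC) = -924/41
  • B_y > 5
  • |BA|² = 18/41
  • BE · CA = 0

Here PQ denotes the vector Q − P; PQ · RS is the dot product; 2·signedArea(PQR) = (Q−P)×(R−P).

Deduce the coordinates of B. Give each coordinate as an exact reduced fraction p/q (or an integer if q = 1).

B = (-212/41, 224/41)

1. B_x = -212/41  [BE · CA = 0 ∩ 2·signedArea(BEC) = -924/41]
2. B_y = 224/41  [BE · CA = 0 ∩ 2·signedArea(BEC) = -924/41]
   → B = (-212/41, 224/41)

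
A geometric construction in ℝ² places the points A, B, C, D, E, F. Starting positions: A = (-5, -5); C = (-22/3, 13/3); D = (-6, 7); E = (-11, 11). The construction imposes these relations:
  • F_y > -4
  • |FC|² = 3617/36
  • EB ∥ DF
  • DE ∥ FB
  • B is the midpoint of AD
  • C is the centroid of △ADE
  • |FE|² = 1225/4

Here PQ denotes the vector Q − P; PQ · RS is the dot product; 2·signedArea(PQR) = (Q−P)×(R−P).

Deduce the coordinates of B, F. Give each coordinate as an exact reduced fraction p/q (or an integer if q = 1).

1. B_x = -11/2  [B is the midpoint of AD]
2. B_y = 1  [B is the midpoint of AD]
   → B = (-11/2, 1)
3. F_x = -1/2  [DE ∥ FB ∩ EB ∥ DF]
4. F_y = -3  [DE ∥ FB ∩ EB ∥ DF]
   → F = (-1/2, -3)

B = (-11/2, 1)
F = (-1/2, -3)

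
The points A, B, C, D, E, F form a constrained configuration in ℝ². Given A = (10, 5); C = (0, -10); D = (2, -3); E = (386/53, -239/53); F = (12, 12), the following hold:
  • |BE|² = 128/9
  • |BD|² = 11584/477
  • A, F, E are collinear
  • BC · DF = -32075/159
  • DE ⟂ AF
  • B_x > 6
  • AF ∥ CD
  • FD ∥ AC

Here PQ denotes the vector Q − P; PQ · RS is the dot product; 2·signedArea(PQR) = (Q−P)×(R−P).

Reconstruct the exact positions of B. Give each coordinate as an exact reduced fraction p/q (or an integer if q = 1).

1. B_x = 1022/159  [line -10·x + -15·y + 8225/159 = 0 ∩ |BD|² = 11584/477]
2. B_y = -133/159  [line -10·x + -15·y + 8225/159 = 0 ∩ |BD|² = 11584/477]
   → B = (1022/159, -133/159)

B = (1022/159, -133/159)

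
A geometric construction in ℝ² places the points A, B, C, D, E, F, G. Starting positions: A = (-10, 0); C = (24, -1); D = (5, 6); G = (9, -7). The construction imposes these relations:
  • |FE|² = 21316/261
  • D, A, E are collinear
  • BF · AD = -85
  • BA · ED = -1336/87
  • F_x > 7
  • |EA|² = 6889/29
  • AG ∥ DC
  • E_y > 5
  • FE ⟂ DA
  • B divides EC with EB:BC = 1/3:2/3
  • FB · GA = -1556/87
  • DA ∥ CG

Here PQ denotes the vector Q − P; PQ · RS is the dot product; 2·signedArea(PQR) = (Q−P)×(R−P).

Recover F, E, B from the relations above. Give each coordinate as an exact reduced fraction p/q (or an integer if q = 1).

B = (946/87, 101/29)
E = (125/29, 166/29)
F = (23/3, -8/3)

1. E_x = 125/29  [line 6·x + -15·y + 60 = 0 ∩ |EA|² = 6889/29]
2. E_y = 166/29  [line 6·x + -15·y + 60 = 0 ∩ |EA|² = 6889/29]
   → E = (125/29, 166/29)
3. B_x = 946/87  [B divides EC with EB:BC = 1/3:2/3]
4. B_y = 101/29  [B divides EC with EB:BC = 1/3:2/3]
   → B = (946/87, 101/29)
5. F_x = 23/3  [FB · GA = -1556/87 ∩ FE ⟂ DA]
6. F_y = -8/3  [FB · GA = -1556/87 ∩ FE ⟂ DA]
   → F = (23/3, -8/3)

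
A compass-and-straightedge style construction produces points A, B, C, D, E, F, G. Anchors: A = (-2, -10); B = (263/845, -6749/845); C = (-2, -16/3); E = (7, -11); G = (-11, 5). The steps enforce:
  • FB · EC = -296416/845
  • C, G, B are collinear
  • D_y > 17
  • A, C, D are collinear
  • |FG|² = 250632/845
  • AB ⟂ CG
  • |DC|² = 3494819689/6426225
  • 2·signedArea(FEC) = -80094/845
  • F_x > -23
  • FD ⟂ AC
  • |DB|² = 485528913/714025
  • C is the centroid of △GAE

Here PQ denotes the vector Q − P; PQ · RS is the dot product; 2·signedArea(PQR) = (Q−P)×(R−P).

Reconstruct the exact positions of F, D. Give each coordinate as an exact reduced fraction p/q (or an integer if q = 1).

D = (-2, 15199/845)
F = (-18853/845, 15199/845)

1. F_x = -18853/845  [2·signedArea(FEC) = -80094/845 ∩ FB · EC = -296416/845]
2. F_y = 15199/845  [2·signedArea(FEC) = -80094/845 ∩ FB · EC = -296416/845]
   → F = (-18853/845, 15199/845)
3. D_x = -2  [A, C, D are collinear ∩ FD ⟂ AC]
4. D_y = 15199/845  [A, C, D are collinear ∩ FD ⟂ AC]
   → D = (-2, 15199/845)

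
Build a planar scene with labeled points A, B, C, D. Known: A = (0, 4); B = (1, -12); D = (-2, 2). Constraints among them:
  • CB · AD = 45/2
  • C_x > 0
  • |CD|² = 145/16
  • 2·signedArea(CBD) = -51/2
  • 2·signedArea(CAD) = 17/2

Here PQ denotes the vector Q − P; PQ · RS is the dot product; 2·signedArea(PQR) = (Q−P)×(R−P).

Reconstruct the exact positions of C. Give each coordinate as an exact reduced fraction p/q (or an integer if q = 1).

C = (1/4, 0)

1. C_x = 1/4  [2·signedArea(CBD) = -51/2 ∩ 2·signedArea(CAD) = 17/2]
2. C_y = 0  [2·signedArea(CBD) = -51/2 ∩ 2·signedArea(CAD) = 17/2]
   → C = (1/4, 0)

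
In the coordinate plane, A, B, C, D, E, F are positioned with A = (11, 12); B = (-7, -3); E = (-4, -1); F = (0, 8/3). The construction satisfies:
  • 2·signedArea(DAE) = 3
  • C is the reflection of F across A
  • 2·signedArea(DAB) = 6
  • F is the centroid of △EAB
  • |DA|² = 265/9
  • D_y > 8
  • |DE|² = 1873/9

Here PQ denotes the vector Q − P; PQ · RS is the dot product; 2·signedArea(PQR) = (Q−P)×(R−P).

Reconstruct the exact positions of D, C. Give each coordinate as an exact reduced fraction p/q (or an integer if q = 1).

1. D_x = 7  [2·signedArea(DAB) = 6 ∩ 2·signedArea(DAE) = 3]
2. D_y = 25/3  [2·signedArea(DAB) = 6 ∩ 2·signedArea(DAE) = 3]
   → D = (7, 25/3)
3. C_x = 22  [C is the reflection of F across A]
4. C_y = 64/3  [C is the reflection of F across A]
   → C = (22, 64/3)

C = (22, 64/3)
D = (7, 25/3)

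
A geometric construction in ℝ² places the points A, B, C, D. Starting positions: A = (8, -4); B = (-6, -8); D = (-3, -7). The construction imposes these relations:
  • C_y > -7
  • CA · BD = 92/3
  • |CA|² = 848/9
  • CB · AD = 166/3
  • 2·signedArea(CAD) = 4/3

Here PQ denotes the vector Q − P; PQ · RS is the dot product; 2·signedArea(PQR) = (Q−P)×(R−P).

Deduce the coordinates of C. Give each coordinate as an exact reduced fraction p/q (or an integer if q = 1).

C = (-4/3, -20/3)

1. C_x = -4/3  [CA · BD = 92/3 ∩ 2·signedArea(CAD) = 4/3]
2. C_y = -20/3  [CA · BD = 92/3 ∩ 2·signedArea(CAD) = 4/3]
   → C = (-4/3, -20/3)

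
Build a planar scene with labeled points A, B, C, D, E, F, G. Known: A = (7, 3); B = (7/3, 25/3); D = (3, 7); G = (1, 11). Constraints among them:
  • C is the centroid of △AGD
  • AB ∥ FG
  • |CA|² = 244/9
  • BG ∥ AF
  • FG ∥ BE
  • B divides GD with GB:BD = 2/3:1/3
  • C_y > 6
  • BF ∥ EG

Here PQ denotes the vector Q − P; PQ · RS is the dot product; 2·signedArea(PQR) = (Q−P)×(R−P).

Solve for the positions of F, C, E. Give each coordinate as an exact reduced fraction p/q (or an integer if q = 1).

C = (11/3, 7)
E = (-7/3, 41/3)
F = (17/3, 17/3)

1. F_x = 17/3  [AB ∥ FG ∩ BG ∥ AF]
2. F_y = 17/3  [AB ∥ FG ∩ BG ∥ AF]
   → F = (17/3, 17/3)
3. C_x = 11/3  [C is the centroid of △AGD]
4. C_y = 7  [C is the centroid of △AGD]
   → C = (11/3, 7)
5. E_x = -7/3  [BF ∥ EG ∩ FG ∥ BE]
6. E_y = 41/3  [BF ∥ EG ∩ FG ∥ BE]
   → E = (-7/3, 41/3)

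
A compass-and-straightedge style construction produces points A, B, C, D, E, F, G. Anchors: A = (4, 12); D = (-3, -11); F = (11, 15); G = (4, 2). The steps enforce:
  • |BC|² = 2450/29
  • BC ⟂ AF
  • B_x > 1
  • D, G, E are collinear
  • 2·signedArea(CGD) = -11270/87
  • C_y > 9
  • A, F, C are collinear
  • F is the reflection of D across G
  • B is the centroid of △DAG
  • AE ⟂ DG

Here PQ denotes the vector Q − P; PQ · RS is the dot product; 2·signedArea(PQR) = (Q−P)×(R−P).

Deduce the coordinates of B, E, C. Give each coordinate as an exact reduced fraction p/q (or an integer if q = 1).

B = (5/3, 1)
C = (-170/87, 274/29)
E = (891/109, 1063/109)

1. B_x = 5/3  [B is the centroid of △DAG]
2. B_y = 1  [B is the centroid of △DAG]
   → B = (5/3, 1)
3. E_x = 891/109  [D, G, E are collinear ∩ AE ⟂ DG]
4. E_y = 1063/109  [D, G, E are collinear ∩ AE ⟂ DG]
   → E = (891/109, 1063/109)
5. C_x = -170/87  [A, F, C are collinear ∩ BC ⟂ AF]
6. C_y = 274/29  [A, F, C are collinear ∩ BC ⟂ AF]
   → C = (-170/87, 274/29)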